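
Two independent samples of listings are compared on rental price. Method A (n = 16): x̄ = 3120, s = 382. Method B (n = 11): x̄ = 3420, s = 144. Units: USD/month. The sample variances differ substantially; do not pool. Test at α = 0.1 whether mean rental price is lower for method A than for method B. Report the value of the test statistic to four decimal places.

-2.8597

Let group 1 = method A, group 2 = method B. H0: μ_1 = μ_2; H1: μ_1 < μ_2 (Welch's two-sample t-test, left-tailed).
t = (x̄_1 − x̄_2)/√(s_1²/n_1 + s_2²/n_2) = (3120 − 3420)/√(382²/16 + 144²/11) = -2.8597
Welch–Satterthwaite df ≈ 20.53
p-value = P(T ≤ -2.8597) ≈ 0.0048
Since p ≈ 0.0048 < α = 0.1, reject H0; the data support H1.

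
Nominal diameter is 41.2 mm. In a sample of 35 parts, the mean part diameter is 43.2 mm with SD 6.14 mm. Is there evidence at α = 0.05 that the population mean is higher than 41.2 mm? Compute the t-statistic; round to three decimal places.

H0: μ = 41.2; H1: μ > 41.2 (one-sample t-test, right-tailed).
t = (x̄ − μ₀)/(s/√n) = (43.2 − 41.2)/(6.14/√35) = 1.927
df = n − 1 = 34
p-value = P(T ≥ 1.927) ≈ 0.031
Since p ≈ 0.031 < α = 0.05, reject H0; the evidence is statistically significant.

1.927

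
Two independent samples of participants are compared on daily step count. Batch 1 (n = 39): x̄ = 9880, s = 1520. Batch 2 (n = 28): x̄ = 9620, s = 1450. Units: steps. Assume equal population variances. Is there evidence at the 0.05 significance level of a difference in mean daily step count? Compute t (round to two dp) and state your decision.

Let group 1 = batch 1, group 2 = batch 2. H0: μ_1 = μ_2; H1: μ_1 ≠ μ_2 (two-sample pooled-variance t-test, two-sided).
s_p² = [(39−1)·1520² + (28−1)·1450²]/(39+28−2) = 2224040
t = (9880 − 9620)/√[2224040·(1/39 + 1/28)] = 0.70
df = n₁ + n₂ − 2 = 65
Two-sided p-value ≈ 0.484
Since p ≈ 0.484 > α = 0.05, fail to reject H0; the data do not provide sufficient evidence against H0.

t = 0.70; fail to reject H0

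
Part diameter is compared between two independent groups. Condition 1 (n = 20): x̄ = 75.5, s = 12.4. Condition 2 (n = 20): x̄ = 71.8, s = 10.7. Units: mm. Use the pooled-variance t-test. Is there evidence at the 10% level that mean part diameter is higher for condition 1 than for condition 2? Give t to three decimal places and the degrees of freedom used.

t = 1.010, df = 38

Let group 1 = condition 1, group 2 = condition 2. H0: μ_1 = μ_2; H1: μ_1 > μ_2 (two-sample pooled-variance t-test, right-tailed).
s_p² = [(20−1)·12.4² + (20−1)·10.7²]/(20+20−2) = 134.125
t = (75.5 − 71.8)/√[134.125·(1/20 + 1/20)] = 1.010
df = n₁ + n₂ − 2 = 38
p-value = P(T ≥ 1.010) ≈ 0.1594
Since p ≈ 0.1594 > α = 0.1, fail to reject H0; the evidence is not statistically significant.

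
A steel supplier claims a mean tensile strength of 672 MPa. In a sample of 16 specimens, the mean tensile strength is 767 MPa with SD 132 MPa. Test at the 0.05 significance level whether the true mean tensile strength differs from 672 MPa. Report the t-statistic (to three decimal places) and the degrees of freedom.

t = 2.879, df = 15

H0: μ = 672; H1: μ ≠ 672 (one-sample t-test, two-sided).
t = (x̄ − μ₀)/(s/√n) = (767 − 672)/(132/√16) = 2.879
df = n − 1 = 15
Two-sided p-value ≈ 0.011
Since p ≈ 0.011 < α = 0.05, reject H0; the data support H1.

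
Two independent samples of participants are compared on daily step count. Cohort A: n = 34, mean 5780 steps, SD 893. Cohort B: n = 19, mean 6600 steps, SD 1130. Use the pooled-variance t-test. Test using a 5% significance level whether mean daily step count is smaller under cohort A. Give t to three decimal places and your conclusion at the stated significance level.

t = -2.912; reject H0

Let group 1 = cohort A, group 2 = cohort B. H0: μ_1 = μ_2; H1: μ_1 < μ_2 (two-sample pooled-variance t-test, left-tailed).
s_p² = [(34−1)·893² + (19−1)·1130²]/(34+19−2) = 966667
t = (5780 − 6600)/√[966667·(1/34 + 1/19)] = -2.912
df = n₁ + n₂ − 2 = 51
p-value = P(T ≤ -2.912) ≈ 0.0027
Since p ≈ 0.0027 < α = 0.05, reject H0; the data support H1.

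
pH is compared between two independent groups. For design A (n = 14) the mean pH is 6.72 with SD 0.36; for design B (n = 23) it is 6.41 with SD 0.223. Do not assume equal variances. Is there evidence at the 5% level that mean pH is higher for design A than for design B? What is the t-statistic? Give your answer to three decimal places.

Let group 1 = design A, group 2 = design B. H0: μ_1 = μ_2; H1: μ_1 > μ_2 (Welch's two-sample t-test, right-tailed).
t = (x̄_1 − x̄_2)/√(s_1²/n_1 + s_2²/n_2) = (6.72 − 6.41)/√(0.36²/14 + 0.223²/23) = 2.901
Welch–Satterthwaite df ≈ 19.16
p-value = P(T ≥ 2.901) ≈ 0.005
Since p ≈ 0.005 < α = 0.05, reject H0; the data support H1.

2.901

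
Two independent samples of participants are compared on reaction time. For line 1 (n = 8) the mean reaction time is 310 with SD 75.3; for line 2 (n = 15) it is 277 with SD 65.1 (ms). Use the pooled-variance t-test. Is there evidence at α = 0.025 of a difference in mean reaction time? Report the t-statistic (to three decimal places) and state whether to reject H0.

Let group 1 = line 1, group 2 = line 2. H0: μ_1 = μ_2; H1: μ_1 ≠ μ_2 (two-sample pooled-variance t-test, two-sided).
s_p² = [(8−1)·75.3² + (15−1)·65.1²]/(8+15−2) = 4715.37
t = (310 − 277)/√[4715.37·(1/8 + 1/15)] = 1.098
df = n₁ + n₂ − 2 = 21
Two-sided p-value ≈ 0.285
Since p ≈ 0.285 > α = 0.025, fail to reject H0; the data do not provide sufficient evidence against H0.

t = 1.098; fail to reject H0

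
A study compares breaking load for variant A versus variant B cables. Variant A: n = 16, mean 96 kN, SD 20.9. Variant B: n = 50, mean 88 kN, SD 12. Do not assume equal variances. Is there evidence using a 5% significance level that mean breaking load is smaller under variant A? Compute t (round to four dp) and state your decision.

Let group 1 = variant A, group 2 = variant B. H0: μ_1 = μ_2; H1: μ_1 < μ_2 (Welch's two-sample t-test, left-tailed).
t = (x̄_1 − x̄_2)/√(s_1²/n_1 + s_2²/n_2) = (96 − 88)/√(20.9²/16 + 12²/50) = 1.4562
Welch–Satterthwaite df ≈ 18.27
p-value = P(T ≤ 1.4562) ≈ 0.9188
Since p ≈ 0.9188 > α = 0.05, fail to reject H0; the evidence is not statistically significant.

t = 1.4562; fail to reject H0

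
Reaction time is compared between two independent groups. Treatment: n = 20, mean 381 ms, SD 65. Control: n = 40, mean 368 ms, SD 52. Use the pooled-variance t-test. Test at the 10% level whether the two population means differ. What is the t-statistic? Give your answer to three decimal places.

Let group 1 = treatment, group 2 = control. H0: μ_1 = μ_2; H1: μ_1 ≠ μ_2 (two-sample pooled-variance t-test, two-sided).
s_p² = [(20−1)·65² + (40−1)·52²]/(20+40−2) = 3202.26
t = (381 − 368)/√[3202.26·(1/20 + 1/40)] = 0.839
df = n₁ + n₂ − 2 = 58
Two-sided p-value ≈ 0.4050
Since p ≈ 0.4050 > α = 0.1, fail to reject H0; the data do not provide sufficient evidence against H0.

0.839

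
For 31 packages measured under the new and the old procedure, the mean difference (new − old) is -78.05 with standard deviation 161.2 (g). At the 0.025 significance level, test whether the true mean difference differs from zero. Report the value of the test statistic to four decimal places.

H0: μ_d = 0; H1: μ_d ≠ 0 (paired t-test on the differences, two-sided).
t = d̄/(s_d/√n) = -78.05/(161.2/√31) = -2.6958
df = n − 1 = 30
Two-sided p-value ≈ 0.0114
Since p ≈ 0.0114 < α = 0.025, reject H0; the evidence is statistically significant.

-2.6958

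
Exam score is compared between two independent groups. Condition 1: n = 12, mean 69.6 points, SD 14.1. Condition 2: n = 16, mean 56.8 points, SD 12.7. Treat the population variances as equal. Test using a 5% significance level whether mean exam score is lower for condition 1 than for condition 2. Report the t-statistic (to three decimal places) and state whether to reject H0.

t = 2.518; fail to reject H0

Let group 1 = condition 1, group 2 = condition 2. H0: μ_1 = μ_2; H1: μ_1 < μ_2 (two-sample pooled-variance t-test, left-tailed).
s_p² = [(12−1)·14.1² + (16−1)·12.7²]/(12+16−2) = 177.164
t = (69.6 − 56.8)/√[177.164·(1/12 + 1/16)] = 2.518
df = n₁ + n₂ − 2 = 26
p-value = P(T ≤ 2.518) ≈ 0.991
Since p ≈ 0.991 > α = 0.05, fail to reject H0; the evidence is not statistically significant.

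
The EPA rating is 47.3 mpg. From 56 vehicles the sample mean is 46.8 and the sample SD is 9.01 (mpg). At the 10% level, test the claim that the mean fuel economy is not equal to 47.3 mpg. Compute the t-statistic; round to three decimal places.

H0: μ = 47.3; H1: μ ≠ 47.3 (one-sample t-test, two-sided).
t = (x̄ − μ₀)/(s/√n) = (46.8 − 47.3)/(9.01/√56) = -0.415
df = n − 1 = 55
Two-sided p-value ≈ 0.680
Since p ≈ 0.680 > α = 0.1, fail to reject H0; the evidence is not statistically significant.

-0.415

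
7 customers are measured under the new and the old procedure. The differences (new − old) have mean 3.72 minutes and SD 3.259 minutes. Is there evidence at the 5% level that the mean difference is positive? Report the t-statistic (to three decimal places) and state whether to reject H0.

H0: μ_d = 0; H1: μ_d > 0 (paired t-test on the differences, right-tailed).
t = d̄/(s_d/√n) = 3.72/(3.259/√7) = 3.020
df = n − 1 = 6
p-value = P(T ≥ 3.020) ≈ 0.0117
Since p ≈ 0.0117 < α = 0.05, reject H0; the data support H1.

t = 3.020; reject H0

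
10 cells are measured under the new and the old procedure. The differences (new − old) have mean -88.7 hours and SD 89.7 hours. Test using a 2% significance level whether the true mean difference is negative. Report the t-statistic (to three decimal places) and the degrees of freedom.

t = -3.127, df = 9

H0: μ_d = 0; H1: μ_d < 0 (paired t-test on the differences, left-tailed).
t = d̄/(s_d/√n) = -88.7/(89.7/√10) = -3.127
df = n − 1 = 9
p-value = P(T ≤ -3.127) ≈ 0.006
Since p ≈ 0.006 < α = 0.02, reject H0; the data support H1.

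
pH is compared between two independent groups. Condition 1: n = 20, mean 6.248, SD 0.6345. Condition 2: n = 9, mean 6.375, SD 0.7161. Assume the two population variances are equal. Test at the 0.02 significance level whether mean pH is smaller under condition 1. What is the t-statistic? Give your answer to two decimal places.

Let group 1 = condition 1, group 2 = condition 2. H0: μ_1 = μ_2; H1: μ_1 < μ_2 (two-sample pooled-variance t-test, left-tailed).
s_p² = [(20−1)·0.6345² + (9−1)·0.7161²]/(20+9−2) = 0.435245
t = (6.248 − 6.375)/√[0.435245·(1/20 + 1/9)] = -0.48
df = n₁ + n₂ − 2 = 27
p-value = P(T ≤ -0.48) ≈ 0.3177
Since p ≈ 0.3177 > α = 0.02, fail to reject H0; the evidence is not statistically significant.

-0.48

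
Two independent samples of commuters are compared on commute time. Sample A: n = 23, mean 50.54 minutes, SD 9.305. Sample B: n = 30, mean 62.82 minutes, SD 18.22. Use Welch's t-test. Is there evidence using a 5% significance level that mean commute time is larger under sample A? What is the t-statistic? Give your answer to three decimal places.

-3.189

Let group 1 = sample A, group 2 = sample B. H0: μ_1 = μ_2; H1: μ_1 > μ_2 (Welch's two-sample t-test, right-tailed).
t = (x̄_1 − x̄_2)/√(s_1²/n_1 + s_2²/n_2) = (50.54 − 62.82)/√(9.305²/23 + 18.22²/30) = -3.189
Welch–Satterthwaite df ≈ 45.19
p-value = P(T ≥ -3.189) ≈ 0.999
Since p ≈ 0.999 > α = 0.05, fail to reject H0; the data do not provide sufficient evidence against H0.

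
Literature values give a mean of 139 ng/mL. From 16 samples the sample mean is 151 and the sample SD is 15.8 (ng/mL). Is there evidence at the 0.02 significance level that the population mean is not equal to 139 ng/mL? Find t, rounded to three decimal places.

3.038

H0: μ = 139; H1: μ ≠ 139 (one-sample t-test, two-sided).
t = (x̄ − μ₀)/(s/√n) = (151 − 139)/(15.8/√16) = 3.038
df = n − 1 = 15
Two-sided p-value ≈ 0.0083
Since p ≈ 0.0083 < α = 0.02, reject H0; the data support H1.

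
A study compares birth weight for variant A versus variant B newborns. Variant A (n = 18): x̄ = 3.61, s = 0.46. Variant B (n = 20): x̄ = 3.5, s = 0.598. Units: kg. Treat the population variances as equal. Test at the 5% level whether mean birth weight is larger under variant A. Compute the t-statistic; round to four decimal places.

0.6302

Let group 1 = variant A, group 2 = variant B. H0: μ_1 = μ_2; H1: μ_1 > μ_2 (two-sample pooled-variance t-test, right-tailed).
s_p² = [(18−1)·0.46² + (20−1)·0.598²]/(18+20−2) = 0.288658
t = (3.61 − 3.5)/√[0.288658·(1/18 + 1/20)] = 0.6302
df = n₁ + n₂ − 2 = 36
p-value = P(T ≥ 0.6302) ≈ 0.2663
Since p ≈ 0.2663 > α = 0.05, fail to reject H0; the data do not provide sufficient evidence against H0.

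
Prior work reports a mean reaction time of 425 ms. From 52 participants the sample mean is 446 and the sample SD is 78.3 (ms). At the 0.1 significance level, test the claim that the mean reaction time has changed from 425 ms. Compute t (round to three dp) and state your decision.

t = 1.934; reject H0

H0: μ = 425; H1: μ ≠ 425 (one-sample t-test, two-sided).
t = (x̄ − μ₀)/(s/√n) = (446 − 425)/(78.3/√52) = 1.934
df = n − 1 = 51
Two-sided p-value ≈ 0.0587
Since p ≈ 0.0587 < α = 0.1, reject H0; the evidence is statistically significant.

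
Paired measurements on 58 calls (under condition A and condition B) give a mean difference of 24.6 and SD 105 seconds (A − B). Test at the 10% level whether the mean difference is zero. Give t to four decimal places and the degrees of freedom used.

H0: μ_d = 0; H1: μ_d ≠ 0 (paired t-test on the differences, two-sided).
t = d̄/(s_d/√n) = 24.6/(105/√58) = 1.7843
df = n − 1 = 57
Two-sided p-value ≈ 0.0797
Since p ≈ 0.0797 < α = 0.1, reject H0; the evidence is statistically significant.

t = 1.7843, df = 57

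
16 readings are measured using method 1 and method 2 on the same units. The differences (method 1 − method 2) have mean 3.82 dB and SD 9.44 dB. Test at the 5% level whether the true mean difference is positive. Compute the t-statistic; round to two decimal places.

H0: μ_d = 0; H1: μ_d > 0 (paired t-test on the differences, right-tailed).
t = d̄/(s_d/√n) = 3.82/(9.44/√16) = 1.62
df = n − 1 = 15
p-value = P(T ≥ 1.62) ≈ 0.063
Since p ≈ 0.063 > α = 0.05, fail to reject H0; the evidence is not statistically significant.

1.62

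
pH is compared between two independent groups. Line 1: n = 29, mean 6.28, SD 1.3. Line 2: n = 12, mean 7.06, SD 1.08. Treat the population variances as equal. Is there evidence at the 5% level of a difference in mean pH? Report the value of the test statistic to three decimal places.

Let group 1 = line 1, group 2 = line 2. H0: μ_1 = μ_2; H1: μ_1 ≠ μ_2 (two-sample pooled-variance t-test, two-sided).
s_p² = [(29−1)·1.3² + (12−1)·1.08²]/(29+12−2) = 1.54232
t = (6.28 − 7.06)/√[1.54232·(1/29 + 1/12)] = -1.830
df = n₁ + n₂ − 2 = 39
Two-sided p-value ≈ 0.0749
Since p ≈ 0.0749 > α = 0.05, fail to reject H0; the evidence is not statistically significant.

-1.830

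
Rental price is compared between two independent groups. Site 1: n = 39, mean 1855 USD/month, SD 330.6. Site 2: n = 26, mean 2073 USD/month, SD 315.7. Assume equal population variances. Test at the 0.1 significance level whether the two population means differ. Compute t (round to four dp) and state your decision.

Let group 1 = site 1, group 2 = site 2. H0: μ_1 = μ_2; H1: μ_1 ≠ μ_2 (two-sample pooled-variance t-test, two-sided).
s_p² = [(39−1)·330.6² + (26−1)·315.7²]/(39+26−2) = 105475
t = (1855 − 2073)/√[105475·(1/39 + 1/26)] = -2.6512
df = n₁ + n₂ − 2 = 63
Two-sided p-value ≈ 0.010
Since p ≈ 0.010 < α = 0.1, reject H0; the data support H1.

t = -2.6512; reject H0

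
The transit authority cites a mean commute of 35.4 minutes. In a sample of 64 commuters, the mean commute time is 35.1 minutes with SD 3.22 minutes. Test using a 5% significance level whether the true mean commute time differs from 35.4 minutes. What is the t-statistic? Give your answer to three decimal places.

-0.745

H0: μ = 35.4; H1: μ ≠ 35.4 (one-sample t-test, two-sided).
t = (x̄ − μ₀)/(s/√n) = (35.1 − 35.4)/(3.22/√64) = -0.745
df = n − 1 = 63
Two-sided p-value ≈ 0.459
Since p ≈ 0.459 > α = 0.05, fail to reject H0; the data do not provide sufficient evidence against H0.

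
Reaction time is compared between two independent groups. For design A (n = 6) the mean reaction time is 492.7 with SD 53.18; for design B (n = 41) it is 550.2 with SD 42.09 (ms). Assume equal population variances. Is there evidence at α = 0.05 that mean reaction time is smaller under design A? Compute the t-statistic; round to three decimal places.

-3.027

Let group 1 = design A, group 2 = design B. H0: μ_1 = μ_2; H1: μ_1 < μ_2 (two-sample pooled-variance t-test, left-tailed).
s_p² = [(6−1)·53.18² + (41−1)·42.09²]/(6+41−2) = 1888.96
t = (492.7 − 550.2)/√[1888.96·(1/6 + 1/41)] = -3.027
df = n₁ + n₂ − 2 = 45
p-value = P(T ≤ -3.027) ≈ 0.002
Since p ≈ 0.002 < α = 0.05, reject H0; the evidence is statistically significant.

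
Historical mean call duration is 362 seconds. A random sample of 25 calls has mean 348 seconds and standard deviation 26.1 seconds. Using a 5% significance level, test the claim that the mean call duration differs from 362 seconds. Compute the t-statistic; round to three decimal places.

-2.682

H0: μ = 362; H1: μ ≠ 362 (one-sample t-test, two-sided).
t = (x̄ − μ₀)/(s/√n) = (348 − 362)/(26.1/√25) = -2.682
df = n − 1 = 24
Two-sided p-value ≈ 0.0130
Since p ≈ 0.0130 < α = 0.05, reject H0; the evidence is statistically significant.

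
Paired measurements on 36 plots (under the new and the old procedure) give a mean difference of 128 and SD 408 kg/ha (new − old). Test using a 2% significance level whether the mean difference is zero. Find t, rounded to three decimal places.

1.882

H0: μ_d = 0; H1: μ_d ≠ 0 (paired t-test on the differences, two-sided).
t = d̄/(s_d/√n) = 128/(408/√36) = 1.882
df = n − 1 = 35
Two-sided p-value ≈ 0.068
Since p ≈ 0.068 > α = 0.02, fail to reject H0; the data do not provide sufficient evidence against H0.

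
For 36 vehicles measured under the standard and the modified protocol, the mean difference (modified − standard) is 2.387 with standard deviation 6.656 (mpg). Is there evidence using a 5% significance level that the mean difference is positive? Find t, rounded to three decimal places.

2.152

H0: μ_d = 0; H1: μ_d > 0 (paired t-test on the differences, right-tailed).
t = d̄/(s_d/√n) = 2.387/(6.656/√36) = 2.152
df = n − 1 = 35
p-value = P(T ≥ 2.152) ≈ 0.019
Since p ≈ 0.019 < α = 0.05, reject H0; the evidence is statistically significant.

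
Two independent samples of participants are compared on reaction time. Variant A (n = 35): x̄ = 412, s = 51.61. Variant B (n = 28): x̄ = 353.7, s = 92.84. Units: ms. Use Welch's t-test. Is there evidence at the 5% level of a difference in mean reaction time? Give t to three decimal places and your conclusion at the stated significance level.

Let group 1 = variant A, group 2 = variant B. H0: μ_1 = μ_2; H1: μ_1 ≠ μ_2 (Welch's two-sample t-test, two-sided).
t = (x̄_1 − x̄_2)/√(s_1²/n_1 + s_2²/n_2) = (412 − 353.7)/√(51.61²/35 + 92.84²/28) = 2.975
Welch–Satterthwaite df ≈ 40.06
Two-sided p-value ≈ 0.0049
Since p ≈ 0.0049 < α = 0.05, reject H0; the evidence is statistically significant.

t = 2.975; reject H0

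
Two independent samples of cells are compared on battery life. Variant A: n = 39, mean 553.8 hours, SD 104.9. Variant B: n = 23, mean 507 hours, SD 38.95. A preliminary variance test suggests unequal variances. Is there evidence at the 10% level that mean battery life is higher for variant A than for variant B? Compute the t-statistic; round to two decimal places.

Let group 1 = variant A, group 2 = variant B. H0: μ_1 = μ_2; H1: μ_1 > μ_2 (Welch's two-sample t-test, right-tailed).
t = (x̄_1 − x̄_2)/√(s_1²/n_1 + s_2²/n_2) = (553.8 − 507)/√(104.9²/39 + 38.95²/23) = 2.51
Welch–Satterthwaite df ≈ 52.85
p-value = P(T ≥ 2.51) ≈ 0.0076
Since p ≈ 0.0076 < α = 0.1, reject H0; the evidence is statistically significant.

2.51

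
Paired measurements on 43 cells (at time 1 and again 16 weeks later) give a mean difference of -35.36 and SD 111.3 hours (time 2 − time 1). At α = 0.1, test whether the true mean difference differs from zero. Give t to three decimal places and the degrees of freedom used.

t = -2.083, df = 42

H0: μ_d = 0; H1: μ_d ≠ 0 (paired t-test on the differences, two-sided).
t = d̄/(s_d/√n) = -35.36/(111.3/√43) = -2.083
df = n − 1 = 42
Two-sided p-value ≈ 0.0433
Since p ≈ 0.0433 < α = 0.1, reject H0; the evidence is statistically significant.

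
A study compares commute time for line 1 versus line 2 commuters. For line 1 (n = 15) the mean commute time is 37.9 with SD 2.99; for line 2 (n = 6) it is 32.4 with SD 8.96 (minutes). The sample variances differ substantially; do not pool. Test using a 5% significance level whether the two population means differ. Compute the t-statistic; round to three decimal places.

1.471

Let group 1 = line 1, group 2 = line 2. H0: μ_1 = μ_2; H1: μ_1 ≠ μ_2 (Welch's two-sample t-test, two-sided).
t = (x̄_1 − x̄_2)/√(s_1²/n_1 + s_2²/n_2) = (37.9 − 32.4)/√(2.99²/15 + 8.96²/6) = 1.471
Welch–Satterthwaite df ≈ 5.45
Two-sided p-value ≈ 0.196
Since p ≈ 0.196 > α = 0.05, fail to reject H0; the evidence is not statistically significant.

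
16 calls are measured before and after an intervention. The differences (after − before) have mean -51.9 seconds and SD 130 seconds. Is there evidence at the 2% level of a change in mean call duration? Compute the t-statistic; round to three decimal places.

-1.597

H0: μ_d = 0; H1: μ_d ≠ 0 (paired t-test on the differences, two-sided).
t = d̄/(s_d/√n) = -51.9/(130/√16) = -1.597
df = n − 1 = 15
Two-sided p-value ≈ 0.1311
Since p ≈ 0.1311 > α = 0.02, fail to reject H0; the data do not provide sufficient evidence against H0.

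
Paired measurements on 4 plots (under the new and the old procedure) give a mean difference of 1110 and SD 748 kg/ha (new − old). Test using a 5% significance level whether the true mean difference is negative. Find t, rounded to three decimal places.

2.968

H0: μ_d = 0; H1: μ_d < 0 (paired t-test on the differences, left-tailed).
t = d̄/(s_d/√n) = 1110/(748/√4) = 2.968
df = n − 1 = 3
p-value = P(T ≤ 2.968) ≈ 0.970
Since p ≈ 0.970 > α = 0.05, fail to reject H0; the data do not provide sufficient evidence against H0.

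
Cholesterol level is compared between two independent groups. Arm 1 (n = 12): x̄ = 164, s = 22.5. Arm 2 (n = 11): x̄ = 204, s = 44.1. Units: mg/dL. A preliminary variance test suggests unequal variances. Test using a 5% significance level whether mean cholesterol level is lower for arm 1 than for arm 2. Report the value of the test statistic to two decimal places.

-2.70

Let group 1 = arm 1, group 2 = arm 2. H0: μ_1 = μ_2; H1: μ_1 < μ_2 (Welch's two-sample t-test, left-tailed).
t = (x̄_1 − x̄_2)/√(s_1²/n_1 + s_2²/n_2) = (164 − 204)/√(22.5²/12 + 44.1²/11) = -2.70
Welch–Satterthwaite df ≈ 14.59
p-value = P(T ≤ -2.70) ≈ 0.0083
Since p ≈ 0.0083 < α = 0.05, reject H0; the data support H1.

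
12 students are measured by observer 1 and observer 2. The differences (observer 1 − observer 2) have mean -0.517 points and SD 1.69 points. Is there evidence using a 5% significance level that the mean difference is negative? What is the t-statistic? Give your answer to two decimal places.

-1.06

H0: μ_d = 0; H1: μ_d < 0 (paired t-test on the differences, left-tailed).
t = d̄/(s_d/√n) = -0.517/(1.69/√12) = -1.06
df = n − 1 = 11
p-value = P(T ≤ -1.06) ≈ 0.156
Since p ≈ 0.156 > α = 0.05, fail to reject H0; the evidence is not statistically significant.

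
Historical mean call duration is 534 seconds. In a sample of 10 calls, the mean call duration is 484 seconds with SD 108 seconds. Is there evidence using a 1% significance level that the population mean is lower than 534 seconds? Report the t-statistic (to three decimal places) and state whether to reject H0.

t = -1.464; fail to reject H0

H0: μ = 534; H1: μ < 534 (one-sample t-test, left-tailed).
t = (x̄ − μ₀)/(s/√n) = (484 − 534)/(108/√10) = -1.464
df = n − 1 = 9
p-value = P(T ≤ -1.464) ≈ 0.089
Since p ≈ 0.089 > α = 0.01, fail to reject H0; the evidence is not statistically significant.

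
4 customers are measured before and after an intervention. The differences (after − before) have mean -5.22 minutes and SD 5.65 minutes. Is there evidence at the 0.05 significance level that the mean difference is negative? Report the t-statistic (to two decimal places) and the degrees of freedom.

t = -1.85, df = 3

H0: μ_d = 0; H1: μ_d < 0 (paired t-test on the differences, left-tailed).
t = d̄/(s_d/√n) = -5.22/(5.65/√4) = -1.85
df = n − 1 = 3
p-value = P(T ≤ -1.85) ≈ 0.081
Since p ≈ 0.081 > α = 0.05, fail to reject H0; the data do not provide sufficient evidence against H0.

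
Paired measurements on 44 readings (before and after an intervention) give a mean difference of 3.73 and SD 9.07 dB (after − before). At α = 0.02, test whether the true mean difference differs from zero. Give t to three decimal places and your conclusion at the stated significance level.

t = 2.728; reject H0

H0: μ_d = 0; H1: μ_d ≠ 0 (paired t-test on the differences, two-sided).
t = d̄/(s_d/√n) = 3.73/(9.07/√44) = 2.728
df = n − 1 = 43
Two-sided p-value ≈ 0.009
Since p ≈ 0.009 < α = 0.02, reject H0; the evidence is statistically significant.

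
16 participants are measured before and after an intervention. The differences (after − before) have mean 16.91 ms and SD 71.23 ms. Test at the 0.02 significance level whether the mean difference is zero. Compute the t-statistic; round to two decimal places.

H0: μ_d = 0; H1: μ_d ≠ 0 (paired t-test on the differences, two-sided).
t = d̄/(s_d/√n) = 16.91/(71.23/√16) = 0.95
df = n − 1 = 15
Two-sided p-value ≈ 0.357
Since p ≈ 0.357 > α = 0.02, fail to reject H0; the evidence is not statistically significant.

0.95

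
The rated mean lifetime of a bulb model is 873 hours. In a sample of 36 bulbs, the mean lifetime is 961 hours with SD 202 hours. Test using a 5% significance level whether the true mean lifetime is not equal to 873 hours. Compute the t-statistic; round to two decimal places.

2.61

H0: μ = 873; H1: μ ≠ 873 (one-sample t-test, two-sided).
t = (x̄ − μ₀)/(s/√n) = (961 − 873)/(202/√36) = 2.61
df = n − 1 = 35
Two-sided p-value ≈ 0.013
Since p ≈ 0.013 < α = 0.05, reject H0; the evidence is statistically significant.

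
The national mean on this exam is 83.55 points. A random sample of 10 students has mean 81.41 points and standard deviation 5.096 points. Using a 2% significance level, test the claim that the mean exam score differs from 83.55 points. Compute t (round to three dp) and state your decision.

t = -1.328; fail to reject H0

H0: μ = 83.55; H1: μ ≠ 83.55 (one-sample t-test, two-sided).
t = (x̄ − μ₀)/(s/√n) = (81.41 − 83.55)/(5.096/√10) = -1.328
df = n − 1 = 9
Two-sided p-value ≈ 0.217
Since p ≈ 0.217 > α = 0.02, fail to reject H0; the evidence is not statistically significant.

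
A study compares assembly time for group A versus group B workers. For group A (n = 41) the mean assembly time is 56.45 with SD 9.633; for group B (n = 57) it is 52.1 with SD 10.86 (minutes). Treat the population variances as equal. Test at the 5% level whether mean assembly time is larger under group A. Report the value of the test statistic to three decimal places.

2.049

Let group 1 = group A, group 2 = group B. H0: μ_1 = μ_2; H1: μ_1 > μ_2 (two-sample pooled-variance t-test, right-tailed).
s_p² = [(41−1)·9.633² + (57−1)·10.86²]/(41+57−2) = 107.463
t = (56.45 − 52.1)/√[107.463·(1/41 + 1/57)] = 2.049
df = n₁ + n₂ − 2 = 96
p-value = P(T ≥ 2.049) ≈ 0.0216
Since p ≈ 0.0216 < α = 0.05, reject H0; the data support H1.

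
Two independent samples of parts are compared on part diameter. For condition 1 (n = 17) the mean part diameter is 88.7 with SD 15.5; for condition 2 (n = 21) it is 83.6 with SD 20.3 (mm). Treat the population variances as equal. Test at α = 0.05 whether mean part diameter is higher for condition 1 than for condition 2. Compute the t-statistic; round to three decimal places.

Let group 1 = condition 1, group 2 = condition 2. H0: μ_1 = μ_2; H1: μ_1 > μ_2 (two-sample pooled-variance t-test, right-tailed).
s_p² = [(17−1)·15.5² + (21−1)·20.3²]/(17+21−2) = 335.717
t = (88.7 − 83.6)/√[335.717·(1/17 + 1/21)] = 0.853
df = n₁ + n₂ − 2 = 36
p-value = P(T ≥ 0.853) ≈ 0.200
Since p ≈ 0.200 > α = 0.05, fail to reject H0; the data do not provide sufficient evidence against H0.

0.853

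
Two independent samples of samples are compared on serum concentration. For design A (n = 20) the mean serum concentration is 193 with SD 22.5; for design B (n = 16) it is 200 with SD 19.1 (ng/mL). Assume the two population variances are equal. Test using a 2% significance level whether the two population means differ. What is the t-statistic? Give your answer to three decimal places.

-0.991

Let group 1 = design A, group 2 = design B. H0: μ_1 = μ_2; H1: μ_1 ≠ μ_2 (two-sample pooled-variance t-test, two-sided).
s_p² = [(20−1)·22.5² + (16−1)·19.1²]/(20+16−2) = 443.85
t = (193 − 200)/√[443.85·(1/20 + 1/16)] = -0.991
df = n₁ + n₂ − 2 = 34
Two-sided p-value ≈ 0.329
Since p ≈ 0.329 > α = 0.02, fail to reject H0; the data do not provide sufficient evidence against H0.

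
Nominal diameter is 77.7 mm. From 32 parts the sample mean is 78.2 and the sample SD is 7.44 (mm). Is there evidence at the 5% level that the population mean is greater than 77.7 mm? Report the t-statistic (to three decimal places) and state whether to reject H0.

H0: μ = 77.7; H1: μ > 77.7 (one-sample t-test, right-tailed).
t = (x̄ − μ₀)/(s/√n) = (78.2 − 77.7)/(7.44/√32) = 0.380
df = n − 1 = 31
p-value = P(T ≥ 0.380) ≈ 0.353
Since p ≈ 0.353 > α = 0.05, fail to reject H0; the evidence is not statistically significant.

t = 0.380; fail to reject H0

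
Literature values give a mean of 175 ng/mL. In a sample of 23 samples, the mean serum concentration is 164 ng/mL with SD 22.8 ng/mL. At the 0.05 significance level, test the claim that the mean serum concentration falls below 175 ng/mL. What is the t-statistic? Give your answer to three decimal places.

H0: μ = 175; H1: μ < 175 (one-sample t-test, left-tailed).
t = (x̄ − μ₀)/(s/√n) = (164 − 175)/(22.8/√23) = -2.314
df = n − 1 = 22
p-value = P(T ≤ -2.314) ≈ 0.015
Since p ≈ 0.015 < α = 0.05, reject H0; the data support H1.

-2.314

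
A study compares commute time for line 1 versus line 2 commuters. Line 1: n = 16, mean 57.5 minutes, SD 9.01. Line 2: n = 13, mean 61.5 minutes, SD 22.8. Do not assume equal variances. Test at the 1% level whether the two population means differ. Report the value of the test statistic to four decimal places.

-0.5959

Let group 1 = line 1, group 2 = line 2. H0: μ_1 = μ_2; H1: μ_1 ≠ μ_2 (Welch's two-sample t-test, two-sided).
t = (x̄_1 − x̄_2)/√(s_1²/n_1 + s_2²/n_2) = (57.5 − 61.5)/√(9.01²/16 + 22.8²/13) = -0.5959
Welch–Satterthwaite df ≈ 15.04
Two-sided p-value ≈ 0.5601
Since p ≈ 0.5601 > α = 0.01, fail to reject H0; the evidence is not statistically significant.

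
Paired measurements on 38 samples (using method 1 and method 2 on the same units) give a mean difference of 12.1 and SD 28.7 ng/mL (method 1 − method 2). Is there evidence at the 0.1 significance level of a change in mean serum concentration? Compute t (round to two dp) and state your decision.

t = 2.60; reject H0

H0: μ_d = 0; H1: μ_d ≠ 0 (paired t-test on the differences, two-sided).
t = d̄/(s_d/√n) = 12.1/(28.7/√38) = 2.60
df = n − 1 = 37
Two-sided p-value ≈ 0.013
Since p ≈ 0.013 < α = 0.1, reject H0; the evidence is statistically significant.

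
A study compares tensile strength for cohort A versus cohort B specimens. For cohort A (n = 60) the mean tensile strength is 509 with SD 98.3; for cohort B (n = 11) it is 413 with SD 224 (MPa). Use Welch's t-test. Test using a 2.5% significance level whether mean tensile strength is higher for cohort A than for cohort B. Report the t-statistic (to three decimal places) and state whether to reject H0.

t = 1.397; fail to reject H0

Let group 1 = cohort A, group 2 = cohort B. H0: μ_1 = μ_2; H1: μ_1 > μ_2 (Welch's two-sample t-test, right-tailed).
t = (x̄_1 − x̄_2)/√(s_1²/n_1 + s_2²/n_2) = (509 − 413)/√(98.3²/60 + 224²/11) = 1.397
Welch–Satterthwaite df ≈ 10.72
p-value = P(T ≥ 1.397) ≈ 0.0953
Since p ≈ 0.0953 > α = 0.025, fail to reject H0; the data do not provide sufficient evidence against H0.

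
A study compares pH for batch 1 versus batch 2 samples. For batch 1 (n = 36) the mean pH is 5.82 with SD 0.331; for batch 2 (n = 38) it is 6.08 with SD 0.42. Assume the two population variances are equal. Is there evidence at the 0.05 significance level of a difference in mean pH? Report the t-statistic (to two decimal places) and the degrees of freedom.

Let group 1 = batch 1, group 2 = batch 2. H0: μ_1 = μ_2; H1: μ_1 ≠ μ_2 (two-sample pooled-variance t-test, two-sided).
s_p² = [(36−1)·0.331² + (38−1)·0.42²]/(36+38−2) = 0.143909
t = (5.82 − 6.08)/√[0.143909·(1/36 + 1/38)] = -2.95
df = n₁ + n₂ − 2 = 72
Two-sided p-value ≈ 0.0043
Since p ≈ 0.0043 < α = 0.05, reject H0; the data support H1.

t = -2.95, df = 72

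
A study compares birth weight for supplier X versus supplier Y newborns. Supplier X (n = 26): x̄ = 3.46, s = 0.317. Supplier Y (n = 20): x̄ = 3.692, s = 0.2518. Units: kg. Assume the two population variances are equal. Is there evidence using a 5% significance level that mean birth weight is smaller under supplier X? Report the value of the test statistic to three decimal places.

-2.684

Let group 1 = supplier X, group 2 = supplier Y. H0: μ_1 = μ_2; H1: μ_1 < μ_2 (two-sample pooled-variance t-test, left-tailed).
s_p² = [(26−1)·0.317² + (20−1)·0.2518²]/(26+20−2) = 0.0844747
t = (3.46 − 3.692)/√[0.0844747·(1/26 + 1/20)] = -2.684
df = n₁ + n₂ − 2 = 44
p-value = P(T ≤ -2.684) ≈ 0.005
Since p ≈ 0.005 < α = 0.05, reject H0; the evidence is statistically significant.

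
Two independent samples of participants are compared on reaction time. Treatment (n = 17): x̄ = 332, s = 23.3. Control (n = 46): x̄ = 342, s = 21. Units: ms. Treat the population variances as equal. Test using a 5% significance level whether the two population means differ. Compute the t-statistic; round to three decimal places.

Let group 1 = treatment, group 2 = control. H0: μ_1 = μ_2; H1: μ_1 ≠ μ_2 (two-sample pooled-variance t-test, two-sided).
s_p² = [(17−1)·23.3² + (46−1)·21²]/(17+46−2) = 467.725
t = (332 − 342)/√[467.725·(1/17 + 1/46)] = -1.629
df = n₁ + n₂ − 2 = 61
Two-sided p-value ≈ 0.1085
Since p ≈ 0.1085 > α = 0.05, fail to reject H0; the data do not provide sufficient evidence against H0.

-1.629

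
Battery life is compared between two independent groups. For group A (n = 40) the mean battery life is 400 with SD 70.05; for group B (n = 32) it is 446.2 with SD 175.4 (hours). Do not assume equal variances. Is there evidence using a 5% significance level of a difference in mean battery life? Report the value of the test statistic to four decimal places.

-1.4032

Let group 1 = group A, group 2 = group B. H0: μ_1 = μ_2; H1: μ_1 ≠ μ_2 (Welch's two-sample t-test, two-sided).
t = (x̄_1 − x̄_2)/√(s_1²/n_1 + s_2²/n_2) = (400 − 446.2)/√(70.05²/40 + 175.4²/32) = -1.4032
Welch–Satterthwaite df ≈ 38.91
Two-sided p-value ≈ 0.1685
Since p ≈ 0.1685 > α = 0.05, fail to reject H0; the data do not provide sufficient evidence against H0.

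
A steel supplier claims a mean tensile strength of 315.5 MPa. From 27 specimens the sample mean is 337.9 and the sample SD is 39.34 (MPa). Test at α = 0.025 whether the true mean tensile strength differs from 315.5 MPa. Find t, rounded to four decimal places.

H0: μ = 315.5; H1: μ ≠ 315.5 (one-sample t-test, two-sided).
t = (x̄ − μ₀)/(s/√n) = (337.9 − 315.5)/(39.34/√27) = 2.9587
df = n − 1 = 26
Two-sided p-value ≈ 0.007
Since p ≈ 0.007 < α = 0.025, reject H0; the evidence is statistically significant.

2.9587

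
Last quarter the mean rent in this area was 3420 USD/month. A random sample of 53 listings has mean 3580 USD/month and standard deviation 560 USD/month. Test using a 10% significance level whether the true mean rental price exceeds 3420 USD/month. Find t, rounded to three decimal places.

H0: μ = 3420; H1: μ > 3420 (one-sample t-test, right-tailed).
t = (x̄ − μ₀)/(s/√n) = (3580 − 3420)/(560/√53) = 2.080
df = n − 1 = 52
p-value = P(T ≥ 2.080) ≈ 0.0212
Since p ≈ 0.0212 < α = 0.1, reject H0; the evidence is statistically significant.

2.080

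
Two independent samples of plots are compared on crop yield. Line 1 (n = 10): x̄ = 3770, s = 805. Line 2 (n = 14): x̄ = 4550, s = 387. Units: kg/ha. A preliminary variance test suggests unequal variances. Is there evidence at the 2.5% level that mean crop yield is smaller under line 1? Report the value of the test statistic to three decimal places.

Let group 1 = line 1, group 2 = line 2. H0: μ_1 = μ_2; H1: μ_1 < μ_2 (Welch's two-sample t-test, left-tailed).
t = (x̄_1 − x̄_2)/√(s_1²/n_1 + s_2²/n_2) = (3770 − 4550)/√(805²/10 + 387²/14) = -2.839
Welch–Satterthwaite df ≈ 11.99
p-value = P(T ≤ -2.839) ≈ 0.0075
Since p ≈ 0.0075 < α = 0.025, reject H0; the evidence is statistically significant.

-2.839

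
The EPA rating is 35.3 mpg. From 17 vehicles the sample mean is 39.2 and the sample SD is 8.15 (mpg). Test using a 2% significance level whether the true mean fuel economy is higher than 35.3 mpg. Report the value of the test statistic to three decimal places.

H0: μ = 35.3; H1: μ > 35.3 (one-sample t-test, right-tailed).
t = (x̄ − μ₀)/(s/√n) = (39.2 − 35.3)/(8.15/√17) = 1.973
df = n − 1 = 16
p-value = P(T ≥ 1.973) ≈ 0.033
Since p ≈ 0.033 > α = 0.02, fail to reject H0; the data do not provide sufficient evidence against H0.

1.973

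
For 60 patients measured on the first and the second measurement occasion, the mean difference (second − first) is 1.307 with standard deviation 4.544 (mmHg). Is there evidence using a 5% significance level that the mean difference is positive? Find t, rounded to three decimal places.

2.228

H0: μ_d = 0; H1: μ_d > 0 (paired t-test on the differences, right-tailed).
t = d̄/(s_d/√n) = 1.307/(4.544/√60) = 2.228
df = n − 1 = 59
p-value = P(T ≥ 2.228) ≈ 0.015
Since p ≈ 0.015 < α = 0.05, reject H0; the data support H1.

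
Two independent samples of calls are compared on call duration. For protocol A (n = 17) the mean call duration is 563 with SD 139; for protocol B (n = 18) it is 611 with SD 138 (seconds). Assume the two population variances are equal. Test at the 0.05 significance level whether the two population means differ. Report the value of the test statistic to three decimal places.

-1.025

Let group 1 = protocol A, group 2 = protocol B. H0: μ_1 = μ_2; H1: μ_1 ≠ μ_2 (two-sample pooled-variance t-test, two-sided).
s_p² = [(17−1)·139² + (18−1)·138²]/(17+18−2) = 19178.3
t = (563 − 611)/√[19178.3·(1/17 + 1/18)] = -1.025
df = n₁ + n₂ − 2 = 33
Two-sided p-value ≈ 0.313
Since p ≈ 0.313 > α = 0.05, fail to reject H0; the data do not provide sufficient evidence against H0.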